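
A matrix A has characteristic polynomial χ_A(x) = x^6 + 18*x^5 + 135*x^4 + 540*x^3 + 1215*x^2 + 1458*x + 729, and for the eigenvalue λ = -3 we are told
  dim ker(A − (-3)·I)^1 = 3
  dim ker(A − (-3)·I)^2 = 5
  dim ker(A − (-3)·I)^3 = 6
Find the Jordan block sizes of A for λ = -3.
Block sizes for λ = -3: [3, 2, 1]

From the dimensions of kernels of powers, the number of Jordan blocks of size at least j is d_j − d_{j−1} where d_j = dim ker(N^j) (with d_0 = 0). Computing the differences gives [3, 2, 1].
The number of blocks of size exactly k is (#blocks of size ≥ k) − (#blocks of size ≥ k + 1), so the partition is: 1 block(s) of size 1, 1 block(s) of size 2, 1 block(s) of size 3.
In nonincreasing order the block sizes are [3, 2, 1].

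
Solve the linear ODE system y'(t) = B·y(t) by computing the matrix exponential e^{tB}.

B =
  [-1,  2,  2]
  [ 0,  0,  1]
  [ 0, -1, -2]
e^{tB} =
  [exp(-t), 2*t*exp(-t), 2*t*exp(-t)]
  [0, t*exp(-t) + exp(-t), t*exp(-t)]
  [0, -t*exp(-t), -t*exp(-t) + exp(-t)]

Strategy: write B = P · J · P⁻¹ where J is a Jordan canonical form, so e^{tB} = P · e^{tJ} · P⁻¹, and e^{tJ} can be computed block-by-block.

B has Jordan form
J =
  [-1,  1,  0]
  [ 0, -1,  0]
  [ 0,  0, -1]
(up to reordering of blocks).

Per-block formulas:
  For a 1×1 block at λ = -1: exp(t · [-1]) = [e^(-1t)].
  For a 2×2 Jordan block J_2(-1): exp(t · J_2(-1)) = e^(-1t)·(I + t·N), where N is the 2×2 nilpotent shift.

After assembling e^{tJ} and conjugating by P, we get:

e^{tB} =
  [exp(-t), 2*t*exp(-t), 2*t*exp(-t)]
  [0, t*exp(-t) + exp(-t), t*exp(-t)]
  [0, -t*exp(-t), -t*exp(-t) + exp(-t)]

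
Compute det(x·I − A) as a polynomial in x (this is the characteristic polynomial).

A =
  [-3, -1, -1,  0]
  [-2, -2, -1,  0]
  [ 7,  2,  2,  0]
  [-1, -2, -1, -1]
x^4 + 4*x^3 + 6*x^2 + 4*x + 1

Expanding det(x·I − A) (e.g. by cofactor expansion or by noting that A is similar to its Jordan form J, which has the same characteristic polynomial as A) gives
  χ_A(x) = x^4 + 4*x^3 + 6*x^2 + 4*x + 1
which factors as (x + 1)^4. The eigenvalues (with algebraic multiplicities) are λ = -1 with multiplicity 4.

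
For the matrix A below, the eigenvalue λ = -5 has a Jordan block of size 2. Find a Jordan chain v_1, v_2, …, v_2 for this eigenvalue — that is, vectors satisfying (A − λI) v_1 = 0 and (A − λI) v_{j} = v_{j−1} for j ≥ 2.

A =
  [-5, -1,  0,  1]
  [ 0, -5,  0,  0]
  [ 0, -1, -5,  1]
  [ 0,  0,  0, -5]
A Jordan chain for λ = -5 of length 2:
v_1 = (-1, 0, -1, 0)ᵀ
v_2 = (0, 1, 0, 0)ᵀ

Let N = A − (-5)·I. We want v_2 with N^2 v_2 = 0 but N^1 v_2 ≠ 0; then v_{j-1} := N · v_j for j = 2, …, 2.

Pick v_2 = (0, 1, 0, 0)ᵀ.
Then v_1 = N · v_2 = (-1, 0, -1, 0)ᵀ.

Sanity check: (A − (-5)·I) v_1 = (0, 0, 0, 0)ᵀ = 0. ✓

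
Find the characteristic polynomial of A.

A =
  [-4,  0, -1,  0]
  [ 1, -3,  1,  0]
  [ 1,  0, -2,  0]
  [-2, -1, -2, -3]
x^4 + 12*x^3 + 54*x^2 + 108*x + 81

Expanding det(x·I − A) (e.g. by cofactor expansion or by noting that A is similar to its Jordan form J, which has the same characteristic polynomial as A) gives
  χ_A(x) = x^4 + 12*x^3 + 54*x^2 + 108*x + 81
which factors as (x + 3)^4. The eigenvalues (with algebraic multiplicities) are λ = -3 with multiplicity 4.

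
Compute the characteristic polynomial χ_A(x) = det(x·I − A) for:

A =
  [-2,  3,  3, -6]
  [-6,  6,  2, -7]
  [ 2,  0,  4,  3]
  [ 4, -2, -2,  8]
x^4 - 16*x^3 + 96*x^2 - 256*x + 256

Expanding det(x·I − A) (e.g. by cofactor expansion or by noting that A is similar to its Jordan form J, which has the same characteristic polynomial as A) gives
  χ_A(x) = x^4 - 16*x^3 + 96*x^2 - 256*x + 256
which factors as (x - 4)^4. The eigenvalues (with algebraic multiplicities) are λ = 4 with multiplicity 4.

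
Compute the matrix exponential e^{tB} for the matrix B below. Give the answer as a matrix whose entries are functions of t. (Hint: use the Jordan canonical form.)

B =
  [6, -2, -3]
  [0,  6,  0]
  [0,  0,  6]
e^{tB} =
  [exp(6*t), -2*t*exp(6*t), -3*t*exp(6*t)]
  [0, exp(6*t), 0]
  [0, 0, exp(6*t)]

Strategy: write B = P · J · P⁻¹ where J is a Jordan canonical form, so e^{tB} = P · e^{tJ} · P⁻¹, and e^{tJ} can be computed block-by-block.

B has Jordan form
J =
  [6, 1, 0]
  [0, 6, 0]
  [0, 0, 6]
(up to reordering of blocks).

Per-block formulas:
  For a 1×1 block at λ = 6: exp(t · [6]) = [e^(6t)].
  For a 2×2 Jordan block J_2(6): exp(t · J_2(6)) = e^(6t)·(I + t·N), where N is the 2×2 nilpotent shift.

After assembling e^{tJ} and conjugating by P, we get:

e^{tB} =
  [exp(6*t), -2*t*exp(6*t), -3*t*exp(6*t)]
  [0, exp(6*t), 0]
  [0, 0, exp(6*t)]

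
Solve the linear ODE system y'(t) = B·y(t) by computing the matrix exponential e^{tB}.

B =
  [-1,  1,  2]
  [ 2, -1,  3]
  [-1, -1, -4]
e^{tB} =
  [t^2*exp(-2*t)/2 + t*exp(-2*t) + exp(-2*t), t*exp(-2*t), t^2*exp(-2*t)/2 + 2*t*exp(-2*t)]
  [t^2*exp(-2*t)/2 + 2*t*exp(-2*t), t*exp(-2*t) + exp(-2*t), t^2*exp(-2*t)/2 + 3*t*exp(-2*t)]
  [-t^2*exp(-2*t)/2 - t*exp(-2*t), -t*exp(-2*t), -t^2*exp(-2*t)/2 - 2*t*exp(-2*t) + exp(-2*t)]

Strategy: write B = P · J · P⁻¹ where J is a Jordan canonical form, so e^{tB} = P · e^{tJ} · P⁻¹, and e^{tJ} can be computed block-by-block.

B has Jordan form
J =
  [-2,  1,  0]
  [ 0, -2,  1]
  [ 0,  0, -2]
(up to reordering of blocks).

Per-block formulas:
  For a 3×3 Jordan block J_3(-2): exp(t · J_3(-2)) = e^(-2t)·(I + t·N + (t^2/2)·N^2), where N is the 3×3 nilpotent shift.

After assembling e^{tJ} and conjugating by P, we get:

e^{tB} =
  [t^2*exp(-2*t)/2 + t*exp(-2*t) + exp(-2*t), t*exp(-2*t), t^2*exp(-2*t)/2 + 2*t*exp(-2*t)]
  [t^2*exp(-2*t)/2 + 2*t*exp(-2*t), t*exp(-2*t) + exp(-2*t), t^2*exp(-2*t)/2 + 3*t*exp(-2*t)]
  [-t^2*exp(-2*t)/2 - t*exp(-2*t), -t*exp(-2*t), -t^2*exp(-2*t)/2 - 2*t*exp(-2*t) + exp(-2*t)]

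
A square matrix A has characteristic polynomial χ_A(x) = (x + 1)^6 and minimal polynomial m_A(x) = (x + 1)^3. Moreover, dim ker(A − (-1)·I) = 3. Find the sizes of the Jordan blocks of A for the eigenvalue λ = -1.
Block sizes for λ = -1: [3, 2, 1]

Step 1 — from the characteristic polynomial, algebraic multiplicity of λ = -1 is 6. From dim ker(A − (-1)·I) = 3, there are exactly 3 Jordan blocks for λ = -1.
Step 2 — from the minimal polynomial, the factor (x + 1)^3 tells us the largest block for λ = -1 has size 3.
Step 3 — with total size 6, 3 blocks, and largest block 3, the block sizes (in nonincreasing order) are [3, 2, 1].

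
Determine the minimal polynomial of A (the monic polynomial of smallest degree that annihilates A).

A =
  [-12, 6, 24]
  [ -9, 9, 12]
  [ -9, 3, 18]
x^2 - 9*x + 18

The characteristic polynomial is χ_A(x) = (x - 6)^2*(x - 3), so the eigenvalues are known. The minimal polynomial is
  m_A(x) = Π_λ (x − λ)^{k_λ}
where k_λ is the size of the *largest* Jordan block for λ (equivalently, the smallest k with (A − λI)^k v = 0 for every generalised eigenvector v of λ).

  λ = 3: largest Jordan block has size 1, contributing (x − 3)
  λ = 6: largest Jordan block has size 1, contributing (x − 6)

So m_A(x) = (x - 6)*(x - 3) = x^2 - 9*x + 18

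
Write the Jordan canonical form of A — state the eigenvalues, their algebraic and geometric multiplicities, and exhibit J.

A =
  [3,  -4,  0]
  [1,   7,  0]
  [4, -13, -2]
J_1(-2) ⊕ J_2(5)

The characteristic polynomial is
  det(x·I − A) = x^3 - 8*x^2 + 5*x + 50 = (x - 5)^2*(x + 2)

Eigenvalues and multiplicities (the geometric multiplicity of λ is n − rank(A − λI), which equals the number of Jordan blocks for λ):
  λ = -2: algebraic multiplicity = 1, geometric multiplicity = 1
  λ = 5: algebraic multiplicity = 2, geometric multiplicity = 1

Determining the block sizes for each eigenvalue:
  λ = -2: one block (gm = 1), so the single block has size am = 1 → block sizes [1]
  λ = 5: one block (gm = 1), so the single block has size am = 2 → block sizes [2]

Assembling the blocks gives a Jordan form
J =
  [-2, 0, 0]
  [ 0, 5, 1]
  [ 0, 0, 5]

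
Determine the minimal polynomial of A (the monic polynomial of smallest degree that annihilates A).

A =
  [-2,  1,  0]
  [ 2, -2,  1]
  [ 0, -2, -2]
x^3 + 6*x^2 + 12*x + 8

The characteristic polynomial is χ_A(x) = (x + 2)^3, so the eigenvalues are known. The minimal polynomial is
  m_A(x) = Π_λ (x − λ)^{k_λ}
where k_λ is the size of the *largest* Jordan block for λ (equivalently, the smallest k with (A − λI)^k v = 0 for every generalised eigenvector v of λ).

  λ = -2: largest Jordan block has size 3, contributing (x + 2)^3

So m_A(x) = (x + 2)^3 = x^3 + 6*x^2 + 12*x + 8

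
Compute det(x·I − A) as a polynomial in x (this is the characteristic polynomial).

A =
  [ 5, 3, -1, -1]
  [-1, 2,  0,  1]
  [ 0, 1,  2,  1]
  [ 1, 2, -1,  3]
x^4 - 12*x^3 + 54*x^2 - 108*x + 81

Expanding det(x·I − A) (e.g. by cofactor expansion or by noting that A is similar to its Jordan form J, which has the same characteristic polynomial as A) gives
  χ_A(x) = x^4 - 12*x^3 + 54*x^2 - 108*x + 81
which factors as (x - 3)^4. The eigenvalues (with algebraic multiplicities) are λ = 3 with multiplicity 4.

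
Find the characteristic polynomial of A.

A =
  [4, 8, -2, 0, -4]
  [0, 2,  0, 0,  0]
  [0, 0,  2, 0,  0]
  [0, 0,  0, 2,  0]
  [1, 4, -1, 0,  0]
x^5 - 10*x^4 + 40*x^3 - 80*x^2 + 80*x - 32

Expanding det(x·I − A) (e.g. by cofactor expansion or by noting that A is similar to its Jordan form J, which has the same characteristic polynomial as A) gives
  χ_A(x) = x^5 - 10*x^4 + 40*x^3 - 80*x^2 + 80*x - 32
which factors as (x - 2)^5. The eigenvalues (with algebraic multiplicities) are λ = 2 with multiplicity 5.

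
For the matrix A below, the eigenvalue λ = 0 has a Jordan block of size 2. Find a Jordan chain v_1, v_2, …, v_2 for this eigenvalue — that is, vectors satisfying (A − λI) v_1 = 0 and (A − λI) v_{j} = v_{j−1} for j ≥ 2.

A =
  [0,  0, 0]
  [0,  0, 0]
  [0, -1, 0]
A Jordan chain for λ = 0 of length 2:
v_1 = (0, 0, -1)ᵀ
v_2 = (0, 1, 0)ᵀ

Let N = A − (0)·I. We want v_2 with N^2 v_2 = 0 but N^1 v_2 ≠ 0; then v_{j-1} := N · v_j for j = 2, …, 2.

Pick v_2 = (0, 1, 0)ᵀ.
Then v_1 = N · v_2 = (0, 0, -1)ᵀ.

Sanity check: (A − (0)·I) v_1 = (0, 0, 0)ᵀ = 0. ✓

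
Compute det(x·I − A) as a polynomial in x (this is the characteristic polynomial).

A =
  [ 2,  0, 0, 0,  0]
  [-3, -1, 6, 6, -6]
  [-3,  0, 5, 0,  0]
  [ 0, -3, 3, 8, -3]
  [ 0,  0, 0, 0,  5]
x^5 - 19*x^4 + 139*x^3 - 485*x^2 + 800*x - 500

Expanding det(x·I − A) (e.g. by cofactor expansion or by noting that A is similar to its Jordan form J, which has the same characteristic polynomial as A) gives
  χ_A(x) = x^5 - 19*x^4 + 139*x^3 - 485*x^2 + 800*x - 500
which factors as (x - 5)^3*(x - 2)^2. The eigenvalues (with algebraic multiplicities) are λ = 2 with multiplicity 2, λ = 5 with multiplicity 3.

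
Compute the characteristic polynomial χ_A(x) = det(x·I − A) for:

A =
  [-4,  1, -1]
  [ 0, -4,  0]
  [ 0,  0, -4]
x^3 + 12*x^2 + 48*x + 64

Expanding det(x·I − A) (e.g. by cofactor expansion or by noting that A is similar to its Jordan form J, which has the same characteristic polynomial as A) gives
  χ_A(x) = x^3 + 12*x^2 + 48*x + 64
which factors as (x + 4)^3. The eigenvalues (with algebraic multiplicities) are λ = -4 with multiplicity 3.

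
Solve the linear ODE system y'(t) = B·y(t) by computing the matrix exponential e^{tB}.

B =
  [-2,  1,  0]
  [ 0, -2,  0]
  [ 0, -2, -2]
e^{tB} =
  [exp(-2*t), t*exp(-2*t), 0]
  [0, exp(-2*t), 0]
  [0, -2*t*exp(-2*t), exp(-2*t)]

Strategy: write B = P · J · P⁻¹ where J is a Jordan canonical form, so e^{tB} = P · e^{tJ} · P⁻¹, and e^{tJ} can be computed block-by-block.

B has Jordan form
J =
  [-2,  1,  0]
  [ 0, -2,  0]
  [ 0,  0, -2]
(up to reordering of blocks).

Per-block formulas:
  For a 1×1 block at λ = -2: exp(t · [-2]) = [e^(-2t)].
  For a 2×2 Jordan block J_2(-2): exp(t · J_2(-2)) = e^(-2t)·(I + t·N), where N is the 2×2 nilpotent shift.

After assembling e^{tJ} and conjugating by P, we get:

e^{tB} =
  [exp(-2*t), t*exp(-2*t), 0]
  [0, exp(-2*t), 0]
  [0, -2*t*exp(-2*t), exp(-2*t)]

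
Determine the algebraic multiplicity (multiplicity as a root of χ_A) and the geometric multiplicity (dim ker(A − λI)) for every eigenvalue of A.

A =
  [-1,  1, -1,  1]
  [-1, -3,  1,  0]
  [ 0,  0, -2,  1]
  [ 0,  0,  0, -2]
λ = -2: alg = 4, geom = 2

Step 1 — factor the characteristic polynomial to read off the algebraic multiplicities:
  χ_A(x) = (x + 2)^4

Step 2 — compute geometric multiplicities via the rank-nullity identity g(λ) = n − rank(A − λI):
  rank(A − (-2)·I) = 2, so dim ker(A − (-2)·I) = n − 2 = 2

Summary:
  λ = -2: algebraic multiplicity = 4, geometric multiplicity = 2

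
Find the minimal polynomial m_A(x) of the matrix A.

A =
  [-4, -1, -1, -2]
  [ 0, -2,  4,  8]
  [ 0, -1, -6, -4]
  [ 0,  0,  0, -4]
x^3 + 12*x^2 + 48*x + 64

The characteristic polynomial is χ_A(x) = (x + 4)^4, so the eigenvalues are known. The minimal polynomial is
  m_A(x) = Π_λ (x − λ)^{k_λ}
where k_λ is the size of the *largest* Jordan block for λ (equivalently, the smallest k with (A − λI)^k v = 0 for every generalised eigenvector v of λ).

  λ = -4: largest Jordan block has size 3, contributing (x + 4)^3

So m_A(x) = (x + 4)^3 = x^3 + 12*x^2 + 48*x + 64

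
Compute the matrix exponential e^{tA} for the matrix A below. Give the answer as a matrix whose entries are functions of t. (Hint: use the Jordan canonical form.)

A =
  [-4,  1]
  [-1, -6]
e^{tA} =
  [t*exp(-5*t) + exp(-5*t), t*exp(-5*t)]
  [-t*exp(-5*t), -t*exp(-5*t) + exp(-5*t)]

Strategy: write A = P · J · P⁻¹ where J is a Jordan canonical form, so e^{tA} = P · e^{tJ} · P⁻¹, and e^{tJ} can be computed block-by-block.

A has Jordan form
J =
  [-5,  1]
  [ 0, -5]
(up to reordering of blocks).

Per-block formulas:
  For a 2×2 Jordan block J_2(-5): exp(t · J_2(-5)) = e^(-5t)·(I + t·N), where N is the 2×2 nilpotent shift.

After assembling e^{tJ} and conjugating by P, we get:

e^{tA} =
  [t*exp(-5*t) + exp(-5*t), t*exp(-5*t)]
  [-t*exp(-5*t), -t*exp(-5*t) + exp(-5*t)]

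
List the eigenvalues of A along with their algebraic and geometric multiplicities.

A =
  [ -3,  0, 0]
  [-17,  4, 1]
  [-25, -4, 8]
λ = -3: alg = 1, geom = 1; λ = 6: alg = 2, geom = 1

Step 1 — factor the characteristic polynomial to read off the algebraic multiplicities:
  χ_A(x) = (x - 6)^2*(x + 3)

Step 2 — compute geometric multiplicities via the rank-nullity identity g(λ) = n − rank(A − λI):
  rank(A − (-3)·I) = 2, so dim ker(A − (-3)·I) = n − 2 = 1
  rank(A − (6)·I) = 2, so dim ker(A − (6)·I) = n − 2 = 1

Summary:
  λ = -3: algebraic multiplicity = 1, geometric multiplicity = 1
  λ = 6: algebraic multiplicity = 2, geometric multiplicity = 1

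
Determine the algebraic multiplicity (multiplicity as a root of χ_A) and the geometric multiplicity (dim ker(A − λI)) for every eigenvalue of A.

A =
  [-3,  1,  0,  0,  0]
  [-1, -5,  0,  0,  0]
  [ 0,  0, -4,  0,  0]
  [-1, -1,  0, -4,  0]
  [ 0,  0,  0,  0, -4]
λ = -4: alg = 5, geom = 4

Step 1 — factor the characteristic polynomial to read off the algebraic multiplicities:
  χ_A(x) = (x + 4)^5

Step 2 — compute geometric multiplicities via the rank-nullity identity g(λ) = n − rank(A − λI):
  rank(A − (-4)·I) = 1, so dim ker(A − (-4)·I) = n − 1 = 4

Summary:
  λ = -4: algebraic multiplicity = 5, geometric multiplicity = 4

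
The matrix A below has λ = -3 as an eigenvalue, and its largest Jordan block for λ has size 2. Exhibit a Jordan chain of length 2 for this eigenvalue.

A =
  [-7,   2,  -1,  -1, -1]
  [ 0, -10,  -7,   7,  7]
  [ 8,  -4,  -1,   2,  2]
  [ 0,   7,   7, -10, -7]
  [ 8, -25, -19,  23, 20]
A Jordan chain for λ = -3 of length 2:
v_1 = (-4, 0, 8, 0, 8)ᵀ
v_2 = (1, 0, 0, 0, 0)ᵀ

Let N = A − (-3)·I. We want v_2 with N^2 v_2 = 0 but N^1 v_2 ≠ 0; then v_{j-1} := N · v_j for j = 2, …, 2.

Pick v_2 = (1, 0, 0, 0, 0)ᵀ.
Then v_1 = N · v_2 = (-4, 0, 8, 0, 8)ᵀ.

Sanity check: (A − (-3)·I) v_1 = (0, 0, 0, 0, 0)ᵀ = 0. ✓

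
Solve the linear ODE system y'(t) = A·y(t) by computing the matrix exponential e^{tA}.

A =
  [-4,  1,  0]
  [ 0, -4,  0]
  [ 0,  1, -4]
e^{tA} =
  [exp(-4*t), t*exp(-4*t), 0]
  [0, exp(-4*t), 0]
  [0, t*exp(-4*t), exp(-4*t)]

Strategy: write A = P · J · P⁻¹ where J is a Jordan canonical form, so e^{tA} = P · e^{tJ} · P⁻¹, and e^{tJ} can be computed block-by-block.

A has Jordan form
J =
  [-4,  1,  0]
  [ 0, -4,  0]
  [ 0,  0, -4]
(up to reordering of blocks).

Per-block formulas:
  For a 1×1 block at λ = -4: exp(t · [-4]) = [e^(-4t)].
  For a 2×2 Jordan block J_2(-4): exp(t · J_2(-4)) = e^(-4t)·(I + t·N), where N is the 2×2 nilpotent shift.

After assembling e^{tJ} and conjugating by P, we get:

e^{tA} =
  [exp(-4*t), t*exp(-4*t), 0]
  [0, exp(-4*t), 0]
  [0, t*exp(-4*t), exp(-4*t)]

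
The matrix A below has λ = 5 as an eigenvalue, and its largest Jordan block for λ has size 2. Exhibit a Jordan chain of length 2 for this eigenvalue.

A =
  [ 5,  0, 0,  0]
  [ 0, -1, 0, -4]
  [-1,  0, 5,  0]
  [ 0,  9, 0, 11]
A Jordan chain for λ = 5 of length 2:
v_1 = (0, 0, -1, 0)ᵀ
v_2 = (1, 0, 0, 0)ᵀ

Let N = A − (5)·I. We want v_2 with N^2 v_2 = 0 but N^1 v_2 ≠ 0; then v_{j-1} := N · v_j for j = 2, …, 2.

Pick v_2 = (1, 0, 0, 0)ᵀ.
Then v_1 = N · v_2 = (0, 0, -1, 0)ᵀ.

Sanity check: (A − (5)·I) v_1 = (0, 0, 0, 0)ᵀ = 0. ✓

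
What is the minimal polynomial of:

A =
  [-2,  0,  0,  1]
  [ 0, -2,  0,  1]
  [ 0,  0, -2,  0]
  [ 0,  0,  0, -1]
x^2 + 3*x + 2

The characteristic polynomial is χ_A(x) = (x + 1)*(x + 2)^3, so the eigenvalues are known. The minimal polynomial is
  m_A(x) = Π_λ (x − λ)^{k_λ}
where k_λ is the size of the *largest* Jordan block for λ (equivalently, the smallest k with (A − λI)^k v = 0 for every generalised eigenvector v of λ).

  λ = -2: largest Jordan block has size 1, contributing (x + 2)
  λ = -1: largest Jordan block has size 1, contributing (x + 1)

So m_A(x) = (x + 1)*(x + 2) = x^2 + 3*x + 2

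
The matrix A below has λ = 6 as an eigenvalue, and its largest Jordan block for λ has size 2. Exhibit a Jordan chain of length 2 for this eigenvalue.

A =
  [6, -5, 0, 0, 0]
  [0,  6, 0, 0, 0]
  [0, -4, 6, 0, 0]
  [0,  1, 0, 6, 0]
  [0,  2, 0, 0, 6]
A Jordan chain for λ = 6 of length 2:
v_1 = (-5, 0, -4, 1, 2)ᵀ
v_2 = (0, 1, 0, 0, 0)ᵀ

Let N = A − (6)·I. We want v_2 with N^2 v_2 = 0 but N^1 v_2 ≠ 0; then v_{j-1} := N · v_j for j = 2, …, 2.

Pick v_2 = (0, 1, 0, 0, 0)ᵀ.
Then v_1 = N · v_2 = (-5, 0, -4, 1, 2)ᵀ.

Sanity check: (A − (6)·I) v_1 = (0, 0, 0, 0, 0)ᵀ = 0. ✓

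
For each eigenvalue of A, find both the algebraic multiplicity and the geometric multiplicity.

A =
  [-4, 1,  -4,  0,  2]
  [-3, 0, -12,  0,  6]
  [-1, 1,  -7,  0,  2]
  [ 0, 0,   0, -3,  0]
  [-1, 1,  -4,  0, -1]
λ = -3: alg = 5, geom = 4

Step 1 — factor the characteristic polynomial to read off the algebraic multiplicities:
  χ_A(x) = (x + 3)^5

Step 2 — compute geometric multiplicities via the rank-nullity identity g(λ) = n − rank(A − λI):
  rank(A − (-3)·I) = 1, so dim ker(A − (-3)·I) = n − 1 = 4

Summary:
  λ = -3: algebraic multiplicity = 5, geometric multiplicity = 4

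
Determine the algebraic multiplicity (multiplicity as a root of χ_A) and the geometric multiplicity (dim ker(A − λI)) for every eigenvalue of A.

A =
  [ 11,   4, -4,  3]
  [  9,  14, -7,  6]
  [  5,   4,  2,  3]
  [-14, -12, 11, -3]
λ = 6: alg = 4, geom = 2

Step 1 — factor the characteristic polynomial to read off the algebraic multiplicities:
  χ_A(x) = (x - 6)^4

Step 2 — compute geometric multiplicities via the rank-nullity identity g(λ) = n − rank(A − λI):
  rank(A − (6)·I) = 2, so dim ker(A − (6)·I) = n − 2 = 2

Summary:
  λ = 6: algebraic multiplicity = 4, geometric multiplicity = 2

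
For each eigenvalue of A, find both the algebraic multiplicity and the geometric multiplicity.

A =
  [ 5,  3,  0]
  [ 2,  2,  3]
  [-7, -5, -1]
λ = 2: alg = 3, geom = 1

Step 1 — factor the characteristic polynomial to read off the algebraic multiplicities:
  χ_A(x) = (x - 2)^3

Step 2 — compute geometric multiplicities via the rank-nullity identity g(λ) = n − rank(A − λI):
  rank(A − (2)·I) = 2, so dim ker(A − (2)·I) = n − 2 = 1

Summary:
  λ = 2: algebraic multiplicity = 3, geometric multiplicity = 1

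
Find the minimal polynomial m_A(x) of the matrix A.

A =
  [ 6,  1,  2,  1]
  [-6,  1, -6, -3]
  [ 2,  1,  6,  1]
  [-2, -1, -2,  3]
x^2 - 8*x + 16

The characteristic polynomial is χ_A(x) = (x - 4)^4, so the eigenvalues are known. The minimal polynomial is
  m_A(x) = Π_λ (x − λ)^{k_λ}
where k_λ is the size of the *largest* Jordan block for λ (equivalently, the smallest k with (A − λI)^k v = 0 for every generalised eigenvector v of λ).

  λ = 4: largest Jordan block has size 2, contributing (x − 4)^2

So m_A(x) = (x - 4)^2 = x^2 - 8*x + 16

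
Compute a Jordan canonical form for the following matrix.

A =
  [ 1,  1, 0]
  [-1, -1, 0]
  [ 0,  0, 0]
J_2(0) ⊕ J_1(0)

The characteristic polynomial is
  det(x·I − A) = x^3

Eigenvalues and multiplicities (the geometric multiplicity of λ is n − rank(A − λI), which equals the number of Jordan blocks for λ):
  λ = 0: algebraic multiplicity = 3, geometric multiplicity = 2

Determining the block sizes for each eigenvalue:
  λ = 0: 2 blocks summing to 3 forces exactly one block of size 2 and the rest size 1 → block sizes [2, 1]

Assembling the blocks gives a Jordan form
J =
  [0, 1, 0]
  [0, 0, 0]
  [0, 0, 0]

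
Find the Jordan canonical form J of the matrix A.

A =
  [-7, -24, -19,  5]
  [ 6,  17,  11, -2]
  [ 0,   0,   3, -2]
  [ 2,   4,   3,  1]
J_3(3) ⊕ J_1(5)

The characteristic polynomial is
  det(x·I − A) = x^4 - 14*x^3 + 72*x^2 - 162*x + 135 = (x - 5)*(x - 3)^3

Eigenvalues and multiplicities (the geometric multiplicity of λ is n − rank(A − λI), which equals the number of Jordan blocks for λ):
  λ = 3: algebraic multiplicity = 3, geometric multiplicity = 1
  λ = 5: algebraic multiplicity = 1, geometric multiplicity = 1

Determining the block sizes for each eigenvalue:
  λ = 3: one block (gm = 1), so the single block has size am = 3 → block sizes [3]
  λ = 5: one block (gm = 1), so the single block has size am = 1 → block sizes [1]

Assembling the blocks gives a Jordan form
J =
  [3, 1, 0, 0]
  [0, 3, 1, 0]
  [0, 0, 3, 0]
  [0, 0, 0, 5]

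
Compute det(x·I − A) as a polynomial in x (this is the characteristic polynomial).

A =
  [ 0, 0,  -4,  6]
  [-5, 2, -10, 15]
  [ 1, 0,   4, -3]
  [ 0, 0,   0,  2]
x^4 - 8*x^3 + 24*x^2 - 32*x + 16

Expanding det(x·I − A) (e.g. by cofactor expansion or by noting that A is similar to its Jordan form J, which has the same characteristic polynomial as A) gives
  χ_A(x) = x^4 - 8*x^3 + 24*x^2 - 32*x + 16
which factors as (x - 2)^4. The eigenvalues (with algebraic multiplicities) are λ = 2 with multiplicity 4.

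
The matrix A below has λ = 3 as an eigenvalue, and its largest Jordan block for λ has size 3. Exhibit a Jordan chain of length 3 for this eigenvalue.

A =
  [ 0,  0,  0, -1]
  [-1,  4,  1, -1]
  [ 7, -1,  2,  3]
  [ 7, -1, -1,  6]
A Jordan chain for λ = 3 of length 3:
v_1 = (2, 2, -6, -6)ᵀ
v_2 = (-3, -1, 7, 7)ᵀ
v_3 = (1, 0, 0, 0)ᵀ

Let N = A − (3)·I. We want v_3 with N^3 v_3 = 0 but N^2 v_3 ≠ 0; then v_{j-1} := N · v_j for j = 3, …, 2.

Pick v_3 = (1, 0, 0, 0)ᵀ.
Then v_2 = N · v_3 = (-3, -1, 7, 7)ᵀ.
Then v_1 = N · v_2 = (2, 2, -6, -6)ᵀ.

Sanity check: (A − (3)·I) v_1 = (0, 0, 0, 0)ᵀ = 0. ✓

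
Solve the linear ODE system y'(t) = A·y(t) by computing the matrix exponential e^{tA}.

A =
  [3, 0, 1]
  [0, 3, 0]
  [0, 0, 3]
e^{tA} =
  [exp(3*t), 0, t*exp(3*t)]
  [0, exp(3*t), 0]
  [0, 0, exp(3*t)]

Strategy: write A = P · J · P⁻¹ where J is a Jordan canonical form, so e^{tA} = P · e^{tJ} · P⁻¹, and e^{tJ} can be computed block-by-block.

A has Jordan form
J =
  [3, 1, 0]
  [0, 3, 0]
  [0, 0, 3]
(up to reordering of blocks).

Per-block formulas:
  For a 2×2 Jordan block J_2(3): exp(t · J_2(3)) = e^(3t)·(I + t·N), where N is the 2×2 nilpotent shift.
  For a 1×1 block at λ = 3: exp(t · [3]) = [e^(3t)].

After assembling e^{tJ} and conjugating by P, we get:

e^{tA} =
  [exp(3*t), 0, t*exp(3*t)]
  [0, exp(3*t), 0]
  [0, 0, exp(3*t)]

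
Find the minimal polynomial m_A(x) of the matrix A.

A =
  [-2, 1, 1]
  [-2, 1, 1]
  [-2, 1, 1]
x^2

The characteristic polynomial is χ_A(x) = x^3, so the eigenvalues are known. The minimal polynomial is
  m_A(x) = Π_λ (x − λ)^{k_λ}
where k_λ is the size of the *largest* Jordan block for λ (equivalently, the smallest k with (A − λI)^k v = 0 for every generalised eigenvector v of λ).

  λ = 0: largest Jordan block has size 2, contributing (x − 0)^2

So m_A(x) = x^2 = x^2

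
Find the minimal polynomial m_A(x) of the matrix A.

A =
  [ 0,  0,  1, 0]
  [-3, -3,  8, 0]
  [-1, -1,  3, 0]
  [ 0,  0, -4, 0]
x^3

The characteristic polynomial is χ_A(x) = x^4, so the eigenvalues are known. The minimal polynomial is
  m_A(x) = Π_λ (x − λ)^{k_λ}
where k_λ is the size of the *largest* Jordan block for λ (equivalently, the smallest k with (A − λI)^k v = 0 for every generalised eigenvector v of λ).

  λ = 0: largest Jordan block has size 3, contributing (x − 0)^3

So m_A(x) = x^3 = x^3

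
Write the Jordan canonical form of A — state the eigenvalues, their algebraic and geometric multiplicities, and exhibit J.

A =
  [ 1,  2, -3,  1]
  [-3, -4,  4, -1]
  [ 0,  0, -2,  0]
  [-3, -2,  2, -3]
J_3(-2) ⊕ J_1(-2)

The characteristic polynomial is
  det(x·I − A) = x^4 + 8*x^3 + 24*x^2 + 32*x + 16 = (x + 2)^4

Eigenvalues and multiplicities (the geometric multiplicity of λ is n − rank(A − λI), which equals the number of Jordan blocks for λ):
  λ = -2: algebraic multiplicity = 4, geometric multiplicity = 2

Determining the block sizes for each eigenvalue:
  λ = -2: with am = 4 and gm = 2, the partition is not yet determined (e.g. several partitions of 4 into 2 parts exist). Let N = A − (-2)·I. Computing rank(N^1) = 2, rank(N^2) = 1, rank(N^3) = 0; the number of blocks of size ≥ j is rank(N^{j−1}) − rank(N^j), giving [2, 1, 1]. So we have 1 block(s) of size 3, 1 block(s) of size 1 → block sizes [3, 1]

Assembling the blocks gives a Jordan form
J =
  [-2,  1,  0,  0]
  [ 0, -2,  1,  0]
  [ 0,  0, -2,  0]
  [ 0,  0,  0, -2]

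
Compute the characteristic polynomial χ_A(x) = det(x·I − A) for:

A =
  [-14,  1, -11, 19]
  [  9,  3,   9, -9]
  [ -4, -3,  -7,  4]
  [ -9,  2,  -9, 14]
x^4 + 4*x^3 - 18*x^2 - 108*x - 135

Expanding det(x·I − A) (e.g. by cofactor expansion or by noting that A is similar to its Jordan form J, which has the same characteristic polynomial as A) gives
  χ_A(x) = x^4 + 4*x^3 - 18*x^2 - 108*x - 135
which factors as (x - 5)*(x + 3)^3. The eigenvalues (with algebraic multiplicities) are λ = -3 with multiplicity 3, λ = 5 with multiplicity 1.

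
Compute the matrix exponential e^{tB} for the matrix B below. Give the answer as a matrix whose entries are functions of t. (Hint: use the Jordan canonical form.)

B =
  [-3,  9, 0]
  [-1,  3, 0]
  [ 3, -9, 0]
e^{tB} =
  [1 - 3*t, 9*t, 0]
  [-t, 3*t + 1, 0]
  [3*t, -9*t, 1]

Strategy: write B = P · J · P⁻¹ where J is a Jordan canonical form, so e^{tB} = P · e^{tJ} · P⁻¹, and e^{tJ} can be computed block-by-block.

B has Jordan form
J =
  [0, 1, 0]
  [0, 0, 0]
  [0, 0, 0]
(up to reordering of blocks).

Per-block formulas:
  For a 1×1 block at λ = 0: exp(t · [0]) = [e^(0t)].
  For a 2×2 Jordan block J_2(0): exp(t · J_2(0)) = e^(0t)·(I + t·N), where N is the 2×2 nilpotent shift.

After assembling e^{tJ} and conjugating by P, we get:

e^{tB} =
  [1 - 3*t, 9*t, 0]
  [-t, 3*t + 1, 0]
  [3*t, -9*t, 1]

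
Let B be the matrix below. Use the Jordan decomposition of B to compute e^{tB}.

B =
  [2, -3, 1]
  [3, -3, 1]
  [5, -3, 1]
e^{tB} =
  [2*t + 1, -3*t, t]
  [t^2 + 3*t, -3*t^2/2 - 3*t + 1, t^2/2 + t]
  [3*t^2 + 5*t, -9*t^2/2 - 3*t, 3*t^2/2 + t + 1]

Strategy: write B = P · J · P⁻¹ where J is a Jordan canonical form, so e^{tB} = P · e^{tJ} · P⁻¹, and e^{tJ} can be computed block-by-block.

B has Jordan form
J =
  [0, 1, 0]
  [0, 0, 1]
  [0, 0, 0]
(up to reordering of blocks).

Per-block formulas:
  For a 3×3 Jordan block J_3(0): exp(t · J_3(0)) = e^(0t)·(I + t·N + (t^2/2)·N^2), where N is the 3×3 nilpotent shift.

After assembling e^{tJ} and conjugating by P, we get:

e^{tB} =
  [2*t + 1, -3*t, t]
  [t^2 + 3*t, -3*t^2/2 - 3*t + 1, t^2/2 + t]
  [3*t^2 + 5*t, -9*t^2/2 - 3*t, 3*t^2/2 + t + 1]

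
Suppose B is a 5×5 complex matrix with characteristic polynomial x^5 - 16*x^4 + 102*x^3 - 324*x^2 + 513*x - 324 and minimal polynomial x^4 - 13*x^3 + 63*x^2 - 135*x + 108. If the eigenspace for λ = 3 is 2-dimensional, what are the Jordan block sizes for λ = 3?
Block sizes for λ = 3: [3, 1]

Step 1 — from the characteristic polynomial, algebraic multiplicity of λ = 3 is 4. From dim ker(B − (3)·I) = 2, there are exactly 2 Jordan blocks for λ = 3.
Step 2 — from the minimal polynomial, the factor (x − 3)^3 tells us the largest block for λ = 3 has size 3.
Step 3 — with total size 4, 2 blocks, and largest block 3, the block sizes (in nonincreasing order) are [3, 1].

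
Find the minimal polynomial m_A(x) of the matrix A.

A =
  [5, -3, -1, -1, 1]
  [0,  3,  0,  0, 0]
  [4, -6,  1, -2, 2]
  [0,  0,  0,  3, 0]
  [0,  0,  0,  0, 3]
x^2 - 6*x + 9

The characteristic polynomial is χ_A(x) = (x - 3)^5, so the eigenvalues are known. The minimal polynomial is
  m_A(x) = Π_λ (x − λ)^{k_λ}
where k_λ is the size of the *largest* Jordan block for λ (equivalently, the smallest k with (A − λI)^k v = 0 for every generalised eigenvector v of λ).

  λ = 3: largest Jordan block has size 2, contributing (x − 3)^2

So m_A(x) = (x - 3)^2 = x^2 - 6*x + 9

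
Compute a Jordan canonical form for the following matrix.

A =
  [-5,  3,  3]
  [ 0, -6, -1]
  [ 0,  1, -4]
J_2(-5) ⊕ J_1(-5)

The characteristic polynomial is
  det(x·I − A) = x^3 + 15*x^2 + 75*x + 125 = (x + 5)^3

Eigenvalues and multiplicities (the geometric multiplicity of λ is n − rank(A − λI), which equals the number of Jordan blocks for λ):
  λ = -5: algebraic multiplicity = 3, geometric multiplicity = 2

Determining the block sizes for each eigenvalue:
  λ = -5: 2 blocks summing to 3 forces exactly one block of size 2 and the rest size 1 → block sizes [2, 1]

Assembling the blocks gives a Jordan form
J =
  [-5,  1,  0]
  [ 0, -5,  0]
  [ 0,  0, -5]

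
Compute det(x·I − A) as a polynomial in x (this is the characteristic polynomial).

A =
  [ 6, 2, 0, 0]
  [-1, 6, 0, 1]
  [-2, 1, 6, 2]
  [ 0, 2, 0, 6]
x^4 - 24*x^3 + 216*x^2 - 864*x + 1296

Expanding det(x·I − A) (e.g. by cofactor expansion or by noting that A is similar to its Jordan form J, which has the same characteristic polynomial as A) gives
  χ_A(x) = x^4 - 24*x^3 + 216*x^2 - 864*x + 1296
which factors as (x - 6)^4. The eigenvalues (with algebraic multiplicities) are λ = 6 with multiplicity 4.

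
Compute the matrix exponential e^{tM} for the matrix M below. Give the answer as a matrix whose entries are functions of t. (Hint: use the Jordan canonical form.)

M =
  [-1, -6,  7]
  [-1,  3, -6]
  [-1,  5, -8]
e^{tM} =
  [t*exp(-2*t) + exp(-2*t), -t^2*exp(-2*t)/2 - 6*t*exp(-2*t), t^2*exp(-2*t)/2 + 7*t*exp(-2*t)]
  [-t*exp(-2*t), t^2*exp(-2*t)/2 + 5*t*exp(-2*t) + exp(-2*t), -t^2*exp(-2*t)/2 - 6*t*exp(-2*t)]
  [-t*exp(-2*t), t^2*exp(-2*t)/2 + 5*t*exp(-2*t), -t^2*exp(-2*t)/2 - 6*t*exp(-2*t) + exp(-2*t)]

Strategy: write M = P · J · P⁻¹ where J is a Jordan canonical form, so e^{tM} = P · e^{tJ} · P⁻¹, and e^{tJ} can be computed block-by-block.

M has Jordan form
J =
  [-2,  1,  0]
  [ 0, -2,  1]
  [ 0,  0, -2]
(up to reordering of blocks).

Per-block formulas:
  For a 3×3 Jordan block J_3(-2): exp(t · J_3(-2)) = e^(-2t)·(I + t·N + (t^2/2)·N^2), where N is the 3×3 nilpotent shift.

After assembling e^{tJ} and conjugating by P, we get:

e^{tM} =
  [t*exp(-2*t) + exp(-2*t), -t^2*exp(-2*t)/2 - 6*t*exp(-2*t), t^2*exp(-2*t)/2 + 7*t*exp(-2*t)]
  [-t*exp(-2*t), t^2*exp(-2*t)/2 + 5*t*exp(-2*t) + exp(-2*t), -t^2*exp(-2*t)/2 - 6*t*exp(-2*t)]
  [-t*exp(-2*t), t^2*exp(-2*t)/2 + 5*t*exp(-2*t), -t^2*exp(-2*t)/2 - 6*t*exp(-2*t) + exp(-2*t)]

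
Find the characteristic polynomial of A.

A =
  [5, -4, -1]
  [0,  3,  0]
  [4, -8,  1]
x^3 - 9*x^2 + 27*x - 27

Expanding det(x·I − A) (e.g. by cofactor expansion or by noting that A is similar to its Jordan form J, which has the same characteristic polynomial as A) gives
  χ_A(x) = x^3 - 9*x^2 + 27*x - 27
which factors as (x - 3)^3. The eigenvalues (with algebraic multiplicities) are λ = 3 with multiplicity 3.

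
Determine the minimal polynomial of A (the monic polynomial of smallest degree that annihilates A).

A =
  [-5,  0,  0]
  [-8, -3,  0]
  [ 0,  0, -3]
x^2 + 8*x + 15

The characteristic polynomial is χ_A(x) = (x + 3)^2*(x + 5), so the eigenvalues are known. The minimal polynomial is
  m_A(x) = Π_λ (x − λ)^{k_λ}
where k_λ is the size of the *largest* Jordan block for λ (equivalently, the smallest k with (A − λI)^k v = 0 for every generalised eigenvector v of λ).

  λ = -5: largest Jordan block has size 1, contributing (x + 5)
  λ = -3: largest Jordan block has size 1, contributing (x + 3)

So m_A(x) = (x + 3)*(x + 5) = x^2 + 8*x + 15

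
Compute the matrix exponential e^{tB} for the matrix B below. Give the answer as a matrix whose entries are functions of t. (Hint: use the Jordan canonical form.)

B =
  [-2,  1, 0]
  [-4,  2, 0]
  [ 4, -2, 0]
e^{tB} =
  [1 - 2*t, t, 0]
  [-4*t, 2*t + 1, 0]
  [4*t, -2*t, 1]

Strategy: write B = P · J · P⁻¹ where J is a Jordan canonical form, so e^{tB} = P · e^{tJ} · P⁻¹, and e^{tJ} can be computed block-by-block.

B has Jordan form
J =
  [0, 1, 0]
  [0, 0, 0]
  [0, 0, 0]
(up to reordering of blocks).

Per-block formulas:
  For a 2×2 Jordan block J_2(0): exp(t · J_2(0)) = e^(0t)·(I + t·N), where N is the 2×2 nilpotent shift.
  For a 1×1 block at λ = 0: exp(t · [0]) = [e^(0t)].

After assembling e^{tJ} and conjugating by P, we get:

e^{tB} =
  [1 - 2*t, t, 0]
  [-4*t, 2*t + 1, 0]
  [4*t, -2*t, 1]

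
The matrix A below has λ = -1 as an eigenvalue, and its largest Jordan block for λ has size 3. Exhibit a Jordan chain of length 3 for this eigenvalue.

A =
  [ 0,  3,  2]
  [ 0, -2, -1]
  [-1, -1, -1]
A Jordan chain for λ = -1 of length 3:
v_1 = (-1, 1, -1)ᵀ
v_2 = (1, 0, -1)ᵀ
v_3 = (1, 0, 0)ᵀ

Let N = A − (-1)·I. We want v_3 with N^3 v_3 = 0 but N^2 v_3 ≠ 0; then v_{j-1} := N · v_j for j = 3, …, 2.

Pick v_3 = (1, 0, 0)ᵀ.
Then v_2 = N · v_3 = (1, 0, -1)ᵀ.
Then v_1 = N · v_2 = (-1, 1, -1)ᵀ.

Sanity check: (A − (-1)·I) v_1 = (0, 0, 0)ᵀ = 0. ✓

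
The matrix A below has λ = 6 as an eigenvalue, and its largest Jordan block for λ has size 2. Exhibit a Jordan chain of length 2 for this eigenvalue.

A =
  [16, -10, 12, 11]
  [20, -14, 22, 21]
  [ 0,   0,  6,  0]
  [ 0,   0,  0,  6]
A Jordan chain for λ = 6 of length 2:
v_1 = (-2, -2, 0, 0)ᵀ
v_2 = (1, 0, -1, 0)ᵀ

Let N = A − (6)·I. We want v_2 with N^2 v_2 = 0 but N^1 v_2 ≠ 0; then v_{j-1} := N · v_j for j = 2, …, 2.

Pick v_2 = (1, 0, -1, 0)ᵀ.
Then v_1 = N · v_2 = (-2, -2, 0, 0)ᵀ.

Sanity check: (A − (6)·I) v_1 = (0, 0, 0, 0)ᵀ = 0. ✓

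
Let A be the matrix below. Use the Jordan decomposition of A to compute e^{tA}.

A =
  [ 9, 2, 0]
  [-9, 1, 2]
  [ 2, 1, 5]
e^{tA} =
  [-t^2*exp(5*t) + 4*t*exp(5*t) + exp(5*t), 2*t*exp(5*t), 2*t^2*exp(5*t)]
  [2*t^2*exp(5*t) - 9*t*exp(5*t), -4*t*exp(5*t) + exp(5*t), -4*t^2*exp(5*t) + 2*t*exp(5*t)]
  [-t^2*exp(5*t)/2 + 2*t*exp(5*t), t*exp(5*t), t^2*exp(5*t) + exp(5*t)]

Strategy: write A = P · J · P⁻¹ where J is a Jordan canonical form, so e^{tA} = P · e^{tJ} · P⁻¹, and e^{tJ} can be computed block-by-block.

A has Jordan form
J =
  [5, 1, 0]
  [0, 5, 1]
  [0, 0, 5]
(up to reordering of blocks).

Per-block formulas:
  For a 3×3 Jordan block J_3(5): exp(t · J_3(5)) = e^(5t)·(I + t·N + (t^2/2)·N^2), where N is the 3×3 nilpotent shift.

After assembling e^{tJ} and conjugating by P, we get:

e^{tA} =
  [-t^2*exp(5*t) + 4*t*exp(5*t) + exp(5*t), 2*t*exp(5*t), 2*t^2*exp(5*t)]
  [2*t^2*exp(5*t) - 9*t*exp(5*t), -4*t*exp(5*t) + exp(5*t), -4*t^2*exp(5*t) + 2*t*exp(5*t)]
  [-t^2*exp(5*t)/2 + 2*t*exp(5*t), t*exp(5*t), t^2*exp(5*t) + exp(5*t)]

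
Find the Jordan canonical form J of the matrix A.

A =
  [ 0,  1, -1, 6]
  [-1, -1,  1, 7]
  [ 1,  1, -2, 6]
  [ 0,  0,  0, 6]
J_3(-1) ⊕ J_1(6)

The characteristic polynomial is
  det(x·I − A) = x^4 - 3*x^3 - 15*x^2 - 17*x - 6 = (x - 6)*(x + 1)^3

Eigenvalues and multiplicities (the geometric multiplicity of λ is n − rank(A − λI), which equals the number of Jordan blocks for λ):
  λ = -1: algebraic multiplicity = 3, geometric multiplicity = 1
  λ = 6: algebraic multiplicity = 1, geometric multiplicity = 1

Determining the block sizes for each eigenvalue:
  λ = -1: one block (gm = 1), so the single block has size am = 3 → block sizes [3]
  λ = 6: one block (gm = 1), so the single block has size am = 1 → block sizes [1]

Assembling the blocks gives a Jordan form
J =
  [-1,  1,  0, 0]
  [ 0, -1,  1, 0]
  [ 0,  0, -1, 0]
  [ 0,  0,  0, 6]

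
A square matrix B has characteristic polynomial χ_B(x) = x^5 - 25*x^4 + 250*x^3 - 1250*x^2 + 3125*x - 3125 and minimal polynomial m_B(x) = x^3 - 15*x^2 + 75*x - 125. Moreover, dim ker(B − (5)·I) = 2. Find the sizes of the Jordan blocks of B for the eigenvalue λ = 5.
Block sizes for λ = 5: [3, 2]

Step 1 — from the characteristic polynomial, algebraic multiplicity of λ = 5 is 5. From dim ker(B − (5)·I) = 2, there are exactly 2 Jordan blocks for λ = 5.
Step 2 — from the minimal polynomial, the factor (x − 5)^3 tells us the largest block for λ = 5 has size 3.
Step 3 — with total size 5, 2 blocks, and largest block 3, the block sizes (in nonincreasing order) are [3, 2].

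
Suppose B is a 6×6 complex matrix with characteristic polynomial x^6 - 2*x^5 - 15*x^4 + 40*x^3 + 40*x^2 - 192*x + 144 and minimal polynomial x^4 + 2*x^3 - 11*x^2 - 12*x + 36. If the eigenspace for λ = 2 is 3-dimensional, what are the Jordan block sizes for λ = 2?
Block sizes for λ = 2: [2, 1, 1]

Step 1 — from the characteristic polynomial, algebraic multiplicity of λ = 2 is 4. From dim ker(B − (2)·I) = 3, there are exactly 3 Jordan blocks for λ = 2.
Step 2 — from the minimal polynomial, the factor (x − 2)^2 tells us the largest block for λ = 2 has size 2.
Step 3 — with total size 4, 3 blocks, and largest block 2, the block sizes (in nonincreasing order) are [2, 1, 1].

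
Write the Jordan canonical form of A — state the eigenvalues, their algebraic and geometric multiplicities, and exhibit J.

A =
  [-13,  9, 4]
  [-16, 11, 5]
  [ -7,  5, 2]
J_3(0)

The characteristic polynomial is
  det(x·I − A) = x^3

Eigenvalues and multiplicities (the geometric multiplicity of λ is n − rank(A − λI), which equals the number of Jordan blocks for λ):
  λ = 0: algebraic multiplicity = 3, geometric multiplicity = 1

Determining the block sizes for each eigenvalue:
  λ = 0: one block (gm = 1), so the single block has size am = 3 → block sizes [3]

Assembling the blocks gives a Jordan form
J =
  [0, 1, 0]
  [0, 0, 1]
  [0, 0, 0]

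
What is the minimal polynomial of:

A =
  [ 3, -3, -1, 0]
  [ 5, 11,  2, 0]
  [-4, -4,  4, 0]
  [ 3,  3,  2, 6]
x^3 - 18*x^2 + 108*x - 216

The characteristic polynomial is χ_A(x) = (x - 6)^4, so the eigenvalues are known. The minimal polynomial is
  m_A(x) = Π_λ (x − λ)^{k_λ}
where k_λ is the size of the *largest* Jordan block for λ (equivalently, the smallest k with (A − λI)^k v = 0 for every generalised eigenvector v of λ).

  λ = 6: largest Jordan block has size 3, contributing (x − 6)^3

So m_A(x) = (x - 6)^3 = x^3 - 18*x^2 + 108*x - 216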